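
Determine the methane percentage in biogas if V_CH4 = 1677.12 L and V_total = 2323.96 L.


CH4% = V_CH4 / V_total * 100
= 1677.12 / 2323.96 * 100
= 72.1665%

72.1665%


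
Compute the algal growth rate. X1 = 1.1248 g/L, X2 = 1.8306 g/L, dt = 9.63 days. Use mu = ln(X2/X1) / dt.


mu = ln(X2/X1) / dt
= ln(1.8306/1.1248) / 9.63
= 0.0506 per day

0.0506 per day


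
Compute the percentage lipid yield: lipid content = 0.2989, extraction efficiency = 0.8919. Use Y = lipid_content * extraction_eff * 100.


Y = lipid_content * extraction_eff * 100
= 0.2989 * 0.8919 * 100
= 26.6589%

26.6589%


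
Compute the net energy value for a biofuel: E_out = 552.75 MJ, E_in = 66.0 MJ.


NEV = E_out - E_in
= 552.75 - 66.0
= 486.7500 MJ

486.7500 MJ


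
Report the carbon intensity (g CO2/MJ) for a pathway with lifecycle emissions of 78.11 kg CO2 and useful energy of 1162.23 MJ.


CI = CO2 * 1000 / E
= 78.11 * 1000 / 1162.23
= 67.2070 g CO2/MJ

67.2070 g CO2/MJ


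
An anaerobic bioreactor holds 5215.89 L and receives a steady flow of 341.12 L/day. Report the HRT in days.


HRT = V / Q
= 5215.89 / 341.12
= 15.2905 days

15.2905 days


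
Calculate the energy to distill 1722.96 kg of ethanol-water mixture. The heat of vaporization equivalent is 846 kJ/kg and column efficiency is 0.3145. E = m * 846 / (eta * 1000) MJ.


E = m * 846 / (eta * 1000)
= 1722.96 * 846 / (0.3145 * 1000)
= 4634.7350 MJ

4634.7350 MJ


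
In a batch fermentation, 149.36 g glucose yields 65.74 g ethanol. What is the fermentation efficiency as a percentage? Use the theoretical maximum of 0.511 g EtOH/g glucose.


Fermentation efficiency = (actual / (0.511 * glucose)) * 100
= (65.74 / (0.511 * 149.36)) * 100
= 86.1340%

86.1340%


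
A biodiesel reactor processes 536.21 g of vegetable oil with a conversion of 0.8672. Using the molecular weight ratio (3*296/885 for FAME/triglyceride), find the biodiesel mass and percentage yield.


m_FAME = oil * conv * (3 * 296 / 885) = oil * conv * (888/885)
= 536.21 * 0.8672 * 888 / 885
= 466.5776 g
Y = m_FAME / oil * 100 = conv * (888/885) * 100
= 0.8672 * 888 / 885 * 100
= 87.01%

466.5776 g FAME; Y = 87.01%


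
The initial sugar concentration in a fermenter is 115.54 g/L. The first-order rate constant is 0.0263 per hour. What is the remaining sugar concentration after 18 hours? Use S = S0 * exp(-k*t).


S = S0 * exp(-k * t)
S = 115.54 * exp(-0.0263 * 18)
S = 71.9677 g/L

71.9677 g/L


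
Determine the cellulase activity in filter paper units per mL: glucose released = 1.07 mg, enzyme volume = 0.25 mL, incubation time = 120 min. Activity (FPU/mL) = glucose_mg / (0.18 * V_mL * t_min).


Activity = glucose_mg / (0.18 mg/umol * V_mL * t_min)
= 1.07 / (0.18 * 0.25 * 120)
= 0.1981 FPU/mL

0.1981 FPU/mL


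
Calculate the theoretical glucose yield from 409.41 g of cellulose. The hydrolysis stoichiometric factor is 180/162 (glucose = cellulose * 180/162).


glucose = cellulose * 180/162
= 409.41 * 180/162
= 454.9000 g

454.9000 g


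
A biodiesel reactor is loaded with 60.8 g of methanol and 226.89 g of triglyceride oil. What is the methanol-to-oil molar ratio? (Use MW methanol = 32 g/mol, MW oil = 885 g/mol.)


Molar ratio = n_MeOH / n_oil = (MeOH/32) / (oil/885) = (MeOH * 885) / (32 * oil)
= (60.8 * 885) / (32 * 226.89)
= 7.4111

7.4111


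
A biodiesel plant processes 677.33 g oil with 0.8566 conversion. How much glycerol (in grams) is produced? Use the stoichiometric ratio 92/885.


glycerol = oil * conv * (92/885)
= 677.33 * 0.8566 * 92 / 885
= 60.3147 g

60.3147 g


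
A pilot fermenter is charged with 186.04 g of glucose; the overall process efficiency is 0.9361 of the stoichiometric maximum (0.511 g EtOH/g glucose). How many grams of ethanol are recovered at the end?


Actual ethanol: m = 0.511 * 186.04 * 0.9361
m = 88.9917 g

88.9917 g


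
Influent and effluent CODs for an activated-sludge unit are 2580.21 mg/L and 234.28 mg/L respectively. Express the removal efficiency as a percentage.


eta = (COD_in - COD_out) / COD_in * 100
= (2580.21 - 234.28) / 2580.21 * 100
= 90.9201%

90.9201%


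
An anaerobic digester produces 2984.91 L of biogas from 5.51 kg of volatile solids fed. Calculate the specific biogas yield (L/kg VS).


Y = V / VS
= 2984.91 / 5.51
= 541.7260 L/kg VS

541.7260 L/kg VS


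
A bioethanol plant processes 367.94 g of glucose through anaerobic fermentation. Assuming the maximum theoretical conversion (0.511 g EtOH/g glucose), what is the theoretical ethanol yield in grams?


Theoretical ethanol yield: m_EtOH = 0.511 * m_glucose
m_EtOH = 0.511 * 367.94 = 188.0173 g

188.0173 g


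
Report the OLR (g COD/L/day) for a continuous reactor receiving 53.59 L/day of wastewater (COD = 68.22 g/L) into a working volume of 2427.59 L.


OLR = Q * S / V
= 53.59 * 68.22 / 2427.59
= 1.5060 g/L/day

1.5060 g/L/day


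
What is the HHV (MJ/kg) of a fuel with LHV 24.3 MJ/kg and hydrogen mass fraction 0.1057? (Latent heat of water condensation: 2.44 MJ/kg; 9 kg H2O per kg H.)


HHV = LHV + H_frac * 9 * 2.44
= 24.3 + 0.1057 * 9 * 2.44
= 26.6212 MJ/kg

26.6212 MJ/kg


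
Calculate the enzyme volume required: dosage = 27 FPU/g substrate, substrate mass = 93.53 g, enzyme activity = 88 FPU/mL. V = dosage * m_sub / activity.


V = dosage * m_sub / activity
V = 27 * 93.53 / 88
V = 28.6967 mL

28.6967 mL


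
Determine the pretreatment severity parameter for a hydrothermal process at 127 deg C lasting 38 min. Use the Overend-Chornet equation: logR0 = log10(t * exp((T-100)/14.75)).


logR0 = log10(t * exp((T - 100) / 14.75))
= log10(38 * exp((127 - 100) / 14.75))
= 2.3748

2.3748


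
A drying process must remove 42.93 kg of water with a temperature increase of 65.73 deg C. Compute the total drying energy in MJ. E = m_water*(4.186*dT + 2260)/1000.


E = m_water * (4.186 * dT + 2260) / 1000
= 42.93 * (4.186 * 65.73 + 2260) / 1000
= 108.8338 MJ

108.8338 MJ


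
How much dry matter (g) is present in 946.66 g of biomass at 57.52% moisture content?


Wd = Ww * (1 - MC/100)
= 946.66 * (1 - 57.52/100)
= 402.1412 g

402.1412 g


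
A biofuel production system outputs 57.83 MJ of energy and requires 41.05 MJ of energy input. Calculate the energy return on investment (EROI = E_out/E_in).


EROI = E_out / E_in
= 57.83 / 41.05
= 1.4088

1.4088


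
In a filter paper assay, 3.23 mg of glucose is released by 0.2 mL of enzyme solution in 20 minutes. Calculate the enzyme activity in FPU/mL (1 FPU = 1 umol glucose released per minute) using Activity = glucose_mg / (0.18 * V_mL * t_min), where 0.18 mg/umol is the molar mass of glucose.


Activity = glucose_mg / (0.18 mg/umol * V_mL * t_min)
= 3.23 / (0.18 * 0.2 * 20)
= 4.4861 FPU/mL

4.4861 FPU/mL


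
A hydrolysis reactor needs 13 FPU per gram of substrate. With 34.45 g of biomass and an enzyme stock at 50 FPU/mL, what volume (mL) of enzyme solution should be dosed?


V = dosage * m_sub / activity
V = 13 * 34.45 / 50
V = 8.9570 mL

8.9570 mL


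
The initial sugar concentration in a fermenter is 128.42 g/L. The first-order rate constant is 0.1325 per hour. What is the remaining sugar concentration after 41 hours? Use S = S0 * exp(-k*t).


S = S0 * exp(-k * t)
S = 128.42 * exp(-0.1325 * 41)
S = 0.5615 g/L

0.5615 g/L


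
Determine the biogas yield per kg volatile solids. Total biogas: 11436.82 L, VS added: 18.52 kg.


Y = V / VS
= 11436.82 / 18.52
= 617.5389 L/kg VS

617.5389 L/kg VS


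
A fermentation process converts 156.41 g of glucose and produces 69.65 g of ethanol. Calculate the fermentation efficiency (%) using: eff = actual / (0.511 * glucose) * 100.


Fermentation efficiency = (actual / (0.511 * glucose)) * 100
= (69.65 / (0.511 * 156.41)) * 100
= 87.1436%

87.1436%


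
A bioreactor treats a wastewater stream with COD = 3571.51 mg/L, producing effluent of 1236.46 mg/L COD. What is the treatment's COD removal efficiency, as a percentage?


eta = (COD_in - COD_out) / COD_in * 100
= (3571.51 - 1236.46) / 3571.51 * 100
= 65.3799%

65.3799%


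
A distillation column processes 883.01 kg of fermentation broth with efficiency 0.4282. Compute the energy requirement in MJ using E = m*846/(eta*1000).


E = m * 846 / (eta * 1000)
= 883.01 * 846 / (0.4282 * 1000)
= 1744.5737 MJ

1744.5737 MJ


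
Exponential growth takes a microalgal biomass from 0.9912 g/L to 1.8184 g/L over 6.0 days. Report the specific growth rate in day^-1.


mu = ln(X2/X1) / dt
= ln(1.8184/0.9912) / 6.0
= 0.1011 per day

0.1011 per day


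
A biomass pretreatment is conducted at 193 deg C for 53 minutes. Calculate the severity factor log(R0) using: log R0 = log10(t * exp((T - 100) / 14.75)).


logR0 = log10(t * exp((T - 100) / 14.75))
= log10(53 * exp((193 - 100) / 14.75))
= 4.4625

4.4625


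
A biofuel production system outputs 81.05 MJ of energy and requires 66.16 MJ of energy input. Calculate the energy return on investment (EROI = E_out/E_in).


EROI = E_out / E_in
= 81.05 / 66.16
= 1.2251

1.2251


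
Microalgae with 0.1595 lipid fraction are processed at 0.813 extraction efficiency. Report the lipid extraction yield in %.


Y = lipid_content * extraction_eff * 100
= 0.1595 * 0.813 * 100
= 12.9673%

12.9673%


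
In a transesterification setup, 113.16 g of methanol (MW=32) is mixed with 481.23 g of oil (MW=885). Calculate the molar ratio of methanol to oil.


Molar ratio = n_MeOH / n_oil = (MeOH/32) / (oil/885) = (MeOH * 885) / (32 * oil)
= (113.16 * 885) / (32 * 481.23)
= 6.5033

6.5033


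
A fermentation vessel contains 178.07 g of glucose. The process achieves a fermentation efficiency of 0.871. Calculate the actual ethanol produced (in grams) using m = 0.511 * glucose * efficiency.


Actual ethanol: m = 0.511 * 178.07 * 0.871
m = 79.2556 g

79.2556 g


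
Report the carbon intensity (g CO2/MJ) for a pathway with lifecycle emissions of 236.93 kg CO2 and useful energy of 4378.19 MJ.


CI = CO2 * 1000 / E
= 236.93 * 1000 / 4378.19
= 54.1160 g CO2/MJ

54.1160 g CO2/MJ


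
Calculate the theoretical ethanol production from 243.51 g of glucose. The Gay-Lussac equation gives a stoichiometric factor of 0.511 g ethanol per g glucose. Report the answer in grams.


Theoretical ethanol yield: m_EtOH = 0.511 * m_glucose
m_EtOH = 0.511 * 243.51 = 124.4336 g

124.4336 g


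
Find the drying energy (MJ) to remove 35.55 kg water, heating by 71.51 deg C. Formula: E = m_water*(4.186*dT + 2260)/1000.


E = m_water * (4.186 * dT + 2260) / 1000
= 35.55 * (4.186 * 71.51 + 2260) / 1000
= 90.9846 MJ

90.9846 MJ


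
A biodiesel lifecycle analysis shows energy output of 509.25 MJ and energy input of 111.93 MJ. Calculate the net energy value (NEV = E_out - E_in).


NEV = E_out - E_in
= 509.25 - 111.93
= 397.3200 MJ

397.3200 MJ


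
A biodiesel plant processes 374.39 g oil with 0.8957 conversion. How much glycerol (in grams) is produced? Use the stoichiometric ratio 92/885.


glycerol = oil * conv * (92/885)
= 374.39 * 0.8957 * 92 / 885
= 34.8603 g

34.8603 g


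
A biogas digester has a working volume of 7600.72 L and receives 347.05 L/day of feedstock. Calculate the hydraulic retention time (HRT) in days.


HRT = V / Q
= 7600.72 / 347.05
= 21.9009 days

21.9009 days


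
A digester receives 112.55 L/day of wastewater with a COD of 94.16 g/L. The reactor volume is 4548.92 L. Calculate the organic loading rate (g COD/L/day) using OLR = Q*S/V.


OLR = Q * S / V
= 112.55 * 94.16 / 4548.92
= 2.3297 g/L/day

2.3297 g/L/day


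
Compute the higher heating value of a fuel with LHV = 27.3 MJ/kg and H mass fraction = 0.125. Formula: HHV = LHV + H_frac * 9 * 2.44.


HHV = LHV + H_frac * 9 * 2.44
= 27.3 + 0.125 * 9 * 2.44
= 30.0450 MJ/kg

30.0450 MJ/kg


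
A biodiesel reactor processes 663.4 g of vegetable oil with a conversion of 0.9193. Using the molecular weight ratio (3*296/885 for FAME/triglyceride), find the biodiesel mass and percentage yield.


m_FAME = oil * conv * (3 * 296 / 885) = oil * conv * (888/885)
= 663.4 * 0.9193 * 888 / 885
= 611.9310 g
Y = m_FAME / oil * 100 = conv * (888/885) * 100
= 0.9193 * 888 / 885 * 100
= 92.24%

611.9310 g FAME; Y = 92.24%


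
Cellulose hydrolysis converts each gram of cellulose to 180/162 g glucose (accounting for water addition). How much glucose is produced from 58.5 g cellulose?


glucose = cellulose * 180/162
= 58.5 * 180/162
= 65.0000 g

65.0000 g


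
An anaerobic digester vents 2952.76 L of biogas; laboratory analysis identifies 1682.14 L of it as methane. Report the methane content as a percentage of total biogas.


CH4% = V_CH4 / V_total * 100
= 1682.14 / 2952.76 * 100
= 56.9684%

56.9684%


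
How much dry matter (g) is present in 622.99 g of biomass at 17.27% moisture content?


Wd = Ww * (1 - MC/100)
= 622.99 * (1 - 17.27/100)
= 515.3996 g

515.3996 g


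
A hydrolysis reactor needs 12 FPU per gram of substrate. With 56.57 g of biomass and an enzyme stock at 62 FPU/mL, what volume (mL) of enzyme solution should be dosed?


V = dosage * m_sub / activity
V = 12 * 56.57 / 62
V = 10.9490 mL

10.9490 mL


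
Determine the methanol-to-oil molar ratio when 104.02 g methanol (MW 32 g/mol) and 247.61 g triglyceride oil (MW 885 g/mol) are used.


Molar ratio = n_MeOH / n_oil = (MeOH/32) / (oil/885) = (MeOH * 885) / (32 * oil)
= (104.02 * 885) / (32 * 247.61)
= 11.6183

11.6183


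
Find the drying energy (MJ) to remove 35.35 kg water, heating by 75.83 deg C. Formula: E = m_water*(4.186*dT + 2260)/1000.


E = m_water * (4.186 * dT + 2260) / 1000
= 35.35 * (4.186 * 75.83 + 2260) / 1000
= 91.1120 MJ

91.1120 MJ


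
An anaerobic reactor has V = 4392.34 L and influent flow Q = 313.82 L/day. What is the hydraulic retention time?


HRT = V / Q
= 4392.34 / 313.82
= 13.9964 days

13.9964 days


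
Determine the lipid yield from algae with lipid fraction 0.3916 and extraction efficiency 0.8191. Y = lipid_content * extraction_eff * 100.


Y = lipid_content * extraction_eff * 100
= 0.3916 * 0.8191 * 100
= 32.0760%

32.0760%


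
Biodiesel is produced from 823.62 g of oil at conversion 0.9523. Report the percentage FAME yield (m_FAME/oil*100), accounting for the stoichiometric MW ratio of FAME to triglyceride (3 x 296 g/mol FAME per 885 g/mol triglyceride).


m_FAME = oil * conv * (3 * 296 / 885) = oil * conv * (888/885)
= 823.62 * 0.9523 * 888 / 885
= 786.9921 g
Y = m_FAME / oil * 100 = conv * (888/885) * 100
= 0.9523 * 888 / 885 * 100
= 95.55%

95.55%


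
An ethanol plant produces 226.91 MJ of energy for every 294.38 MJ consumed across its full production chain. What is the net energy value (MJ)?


NEV = E_out - E_in
= 226.91 - 294.38
= -67.4700 MJ

-67.4700 MJ


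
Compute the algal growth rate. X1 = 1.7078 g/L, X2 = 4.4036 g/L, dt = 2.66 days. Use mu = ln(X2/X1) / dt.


mu = ln(X2/X1) / dt
= ln(4.4036/1.7078) / 2.66
= 0.3561 per day

0.3561 per day


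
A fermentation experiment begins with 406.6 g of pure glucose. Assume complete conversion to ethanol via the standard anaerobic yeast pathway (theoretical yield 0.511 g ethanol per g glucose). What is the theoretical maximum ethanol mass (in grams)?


Theoretical ethanol yield: m_EtOH = 0.511 * m_glucose
m_EtOH = 0.511 * 406.6 = 207.7726 g

207.7726 g


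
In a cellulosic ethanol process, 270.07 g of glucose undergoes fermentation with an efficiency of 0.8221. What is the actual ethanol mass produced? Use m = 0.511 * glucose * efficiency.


Actual ethanol: m = 0.511 * 270.07 * 0.8221
m = 113.4545 g

113.4545 g


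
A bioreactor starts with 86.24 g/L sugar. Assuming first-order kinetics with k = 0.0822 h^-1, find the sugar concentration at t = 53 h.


S = S0 * exp(-k * t)
S = 86.24 * exp(-0.0822 * 53)
S = 1.1058 g/L

1.1058 g/L


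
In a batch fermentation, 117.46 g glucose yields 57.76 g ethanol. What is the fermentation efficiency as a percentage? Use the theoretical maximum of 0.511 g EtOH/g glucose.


Fermentation efficiency = (actual / (0.511 * glucose)) * 100
= (57.76 / (0.511 * 117.46)) * 100
= 96.2313%

96.2313%


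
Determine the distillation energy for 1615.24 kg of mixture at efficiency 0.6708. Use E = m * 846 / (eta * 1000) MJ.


E = m * 846 / (eta * 1000)
= 1615.24 * 846 / (0.6708 * 1000)
= 2037.1095 MJ

2037.1095 MJ


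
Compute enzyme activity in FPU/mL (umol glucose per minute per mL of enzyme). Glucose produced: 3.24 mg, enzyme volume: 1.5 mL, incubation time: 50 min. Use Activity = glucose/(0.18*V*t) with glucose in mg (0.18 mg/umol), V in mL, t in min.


Activity = glucose_mg / (0.18 mg/umol * V_mL * t_min)
= 3.24 / (0.18 * 1.5 * 50)
= 0.2400 FPU/mL

0.2400 FPU/mL


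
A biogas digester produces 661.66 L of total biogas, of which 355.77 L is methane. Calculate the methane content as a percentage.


CH4% = V_CH4 / V_total * 100
= 355.77 / 661.66 * 100
= 53.7693%

53.7693%


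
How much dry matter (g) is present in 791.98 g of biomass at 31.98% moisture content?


Wd = Ww * (1 - MC/100)
= 791.98 * (1 - 31.98/100)
= 538.7048 g

538.7048 g


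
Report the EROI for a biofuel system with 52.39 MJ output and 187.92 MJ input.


EROI = E_out / E_in
= 52.39 / 187.92
= 0.2788

0.2788


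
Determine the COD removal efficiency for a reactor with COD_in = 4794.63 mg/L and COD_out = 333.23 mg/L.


eta = (COD_in - COD_out) / COD_in * 100
= (4794.63 - 333.23) / 4794.63 * 100
= 93.0499%

93.0499%


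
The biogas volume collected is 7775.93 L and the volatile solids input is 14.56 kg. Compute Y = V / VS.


Y = V / VS
= 7775.93 / 14.56
= 534.0611 L/kg VS

534.0611 L/kg VS


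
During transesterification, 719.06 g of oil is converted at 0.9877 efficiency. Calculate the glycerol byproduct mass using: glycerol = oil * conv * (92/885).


glycerol = oil * conv * (92/885)
= 719.06 * 0.9877 * 92 / 885
= 73.8303 g

73.8303 g


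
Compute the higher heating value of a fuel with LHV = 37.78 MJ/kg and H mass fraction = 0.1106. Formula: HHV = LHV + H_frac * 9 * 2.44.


HHV = LHV + H_frac * 9 * 2.44
= 37.78 + 0.1106 * 9 * 2.44
= 40.2088 MJ/kg

40.2088 MJ/kg


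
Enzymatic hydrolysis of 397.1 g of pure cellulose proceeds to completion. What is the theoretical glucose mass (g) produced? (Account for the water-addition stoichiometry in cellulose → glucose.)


glucose = cellulose * 180/162
= 397.1 * 180/162
= 441.2222 g

441.2222 g


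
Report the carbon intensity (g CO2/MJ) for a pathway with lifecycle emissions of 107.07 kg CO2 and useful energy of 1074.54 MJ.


CI = CO2 * 1000 / E
= 107.07 * 1000 / 1074.54
= 99.6426 g CO2/MJ

99.6426 g CO2/MJ


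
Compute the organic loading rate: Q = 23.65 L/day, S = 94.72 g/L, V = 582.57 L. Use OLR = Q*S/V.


OLR = Q * S / V
= 23.65 * 94.72 / 582.57
= 3.8453 g/L/day

3.8453 g/L/day


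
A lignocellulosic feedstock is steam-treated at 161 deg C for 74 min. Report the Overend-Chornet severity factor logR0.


logR0 = log10(t * exp((T - 100) / 14.75))
= log10(74 * exp((161 - 100) / 14.75))
= 3.6653

3.6653


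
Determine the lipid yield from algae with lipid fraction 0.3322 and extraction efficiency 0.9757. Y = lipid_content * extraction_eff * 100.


Y = lipid_content * extraction_eff * 100
= 0.3322 * 0.9757 * 100
= 32.4128%

32.4128%


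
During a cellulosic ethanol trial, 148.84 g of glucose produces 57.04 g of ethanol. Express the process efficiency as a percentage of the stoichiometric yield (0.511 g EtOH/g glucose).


Fermentation efficiency = (actual / (0.511 * glucose)) * 100
= (57.04 / (0.511 * 148.84)) * 100
= 74.9961%

74.9961%


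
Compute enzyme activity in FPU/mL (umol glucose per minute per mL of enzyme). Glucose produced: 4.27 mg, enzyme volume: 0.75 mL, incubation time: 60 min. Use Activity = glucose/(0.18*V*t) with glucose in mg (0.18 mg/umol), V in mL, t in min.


Activity = glucose_mg / (0.18 mg/umol * V_mL * t_min)
= 4.27 / (0.18 * 0.75 * 60)
= 0.5272 FPU/mL

0.5272 FPU/mL


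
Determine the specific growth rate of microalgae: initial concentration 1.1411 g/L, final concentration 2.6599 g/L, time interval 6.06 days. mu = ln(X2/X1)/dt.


mu = ln(X2/X1) / dt
= ln(2.6599/1.1411) / 6.06
= 0.1397 per day

0.1397 per day


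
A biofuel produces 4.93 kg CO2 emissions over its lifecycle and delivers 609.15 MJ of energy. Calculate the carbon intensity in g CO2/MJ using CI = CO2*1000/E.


CI = CO2 * 1000 / E
= 4.93 * 1000 / 609.15
= 8.0932 g CO2/MJ

8.0932 g CO2/MJ


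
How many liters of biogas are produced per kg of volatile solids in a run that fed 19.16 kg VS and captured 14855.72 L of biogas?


Y = V / VS
= 14855.72 / 19.16
= 775.3507 L/kg VS

775.3507 L/kg VS


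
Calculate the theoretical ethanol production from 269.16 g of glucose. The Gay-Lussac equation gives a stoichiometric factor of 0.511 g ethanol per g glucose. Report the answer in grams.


Theoretical ethanol yield: m_EtOH = 0.511 * m_glucose
m_EtOH = 0.511 * 269.16 = 137.5408 g

137.5408 g


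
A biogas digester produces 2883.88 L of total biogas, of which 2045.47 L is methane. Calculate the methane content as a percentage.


CH4% = V_CH4 / V_total * 100
= 2045.47 / 2883.88 * 100
= 70.9277%

70.9277%


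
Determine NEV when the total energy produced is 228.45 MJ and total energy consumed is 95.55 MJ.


NEV = E_out - E_in
= 228.45 - 95.55
= 132.9000 MJ

132.9000 MJ


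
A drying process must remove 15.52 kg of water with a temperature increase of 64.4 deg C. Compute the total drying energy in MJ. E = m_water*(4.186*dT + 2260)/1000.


E = m_water * (4.186 * dT + 2260) / 1000
= 15.52 * (4.186 * 64.4 + 2260) / 1000
= 39.2591 MJ

39.2591 MJ


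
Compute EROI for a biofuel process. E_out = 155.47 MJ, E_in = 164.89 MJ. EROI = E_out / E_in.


EROI = E_out / E_in
= 155.47 / 164.89
= 0.9429

0.9429


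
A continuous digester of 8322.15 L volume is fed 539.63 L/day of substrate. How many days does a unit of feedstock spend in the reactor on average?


HRT = V / Q
= 8322.15 / 539.63
= 15.4220 days

15.4220 days


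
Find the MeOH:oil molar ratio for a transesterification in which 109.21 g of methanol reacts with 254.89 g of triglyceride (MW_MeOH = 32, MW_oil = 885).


Molar ratio = n_MeOH / n_oil = (MeOH/32) / (oil/885) = (MeOH * 885) / (32 * oil)
= (109.21 * 885) / (32 * 254.89)
= 11.8496

11.8496


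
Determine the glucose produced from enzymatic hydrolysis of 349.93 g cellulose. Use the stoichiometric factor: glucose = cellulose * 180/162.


glucose = cellulose * 180/162
= 349.93 * 180/162
= 388.8111 g

388.8111 g


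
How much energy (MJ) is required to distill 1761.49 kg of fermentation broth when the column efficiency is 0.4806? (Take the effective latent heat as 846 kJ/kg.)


E = m * 846 / (eta * 1000)
= 1761.49 * 846 / (0.4806 * 1000)
= 3100.7502 MJ

3100.7502 MJ


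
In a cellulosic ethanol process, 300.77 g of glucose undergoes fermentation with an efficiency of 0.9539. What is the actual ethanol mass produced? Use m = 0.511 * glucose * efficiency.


Actual ethanol: m = 0.511 * 300.77 * 0.9539
m = 146.6082 g

146.6082 g


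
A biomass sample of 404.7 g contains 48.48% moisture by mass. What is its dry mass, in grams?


Wd = Ww * (1 - MC/100)
= 404.7 * (1 - 48.48/100)
= 208.5014 g

208.5014 g


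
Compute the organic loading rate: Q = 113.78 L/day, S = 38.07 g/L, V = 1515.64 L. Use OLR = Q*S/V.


OLR = Q * S / V
= 113.78 * 38.07 / 1515.64
= 2.8579 g/L/day

2.8579 g/L/day


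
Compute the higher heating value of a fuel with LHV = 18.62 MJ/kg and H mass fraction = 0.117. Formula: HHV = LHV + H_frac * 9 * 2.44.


HHV = LHV + H_frac * 9 * 2.44
= 18.62 + 0.117 * 9 * 2.44
= 21.1893 MJ/kg

21.1893 MJ/kg


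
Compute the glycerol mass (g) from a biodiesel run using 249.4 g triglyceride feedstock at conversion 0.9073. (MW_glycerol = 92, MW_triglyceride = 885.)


glycerol = oil * conv * (92/885)
= 249.4 * 0.9073 * 92 / 885
= 23.5230 g

23.5230 g


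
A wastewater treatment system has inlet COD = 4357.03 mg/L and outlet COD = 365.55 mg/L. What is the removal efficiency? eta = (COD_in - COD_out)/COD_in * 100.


eta = (COD_in - COD_out) / COD_in * 100
= (4357.03 - 365.55) / 4357.03 * 100
= 91.6101%

91.6101%


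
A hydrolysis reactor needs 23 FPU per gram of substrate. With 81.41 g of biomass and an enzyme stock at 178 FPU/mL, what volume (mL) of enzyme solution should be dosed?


V = dosage * m_sub / activity
V = 23 * 81.41 / 178
V = 10.5193 mL

10.5193 mL


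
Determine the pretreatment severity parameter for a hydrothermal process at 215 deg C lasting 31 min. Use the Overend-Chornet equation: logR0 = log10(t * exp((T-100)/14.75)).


logR0 = log10(t * exp((T - 100) / 14.75))
= log10(31 * exp((215 - 100) / 14.75))
= 4.8774

4.8774


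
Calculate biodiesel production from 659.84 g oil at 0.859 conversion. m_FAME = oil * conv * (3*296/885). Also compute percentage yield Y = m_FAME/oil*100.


m_FAME = oil * conv * (3 * 296 / 885) = oil * conv * (888/885)
= 659.84 * 0.859 * 888 / 885
= 568.7239 g
Y = m_FAME / oil * 100 = conv * (888/885) * 100
= 0.859 * 888 / 885 * 100
= 86.19%

568.7239 g FAME; Y = 86.19%


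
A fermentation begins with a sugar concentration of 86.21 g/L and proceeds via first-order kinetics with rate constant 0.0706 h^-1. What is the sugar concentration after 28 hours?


S = S0 * exp(-k * t)
S = 86.21 * exp(-0.0706 * 28)
S = 11.9411 g/L

11.9411 g/L


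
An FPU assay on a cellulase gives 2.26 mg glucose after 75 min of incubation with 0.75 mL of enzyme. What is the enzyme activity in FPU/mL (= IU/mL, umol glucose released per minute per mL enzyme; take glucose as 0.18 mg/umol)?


Activity = glucose_mg / (0.18 mg/umol * V_mL * t_min)
= 2.26 / (0.18 * 0.75 * 75)
= 0.2232 FPU/mL

0.2232 FPU/mL


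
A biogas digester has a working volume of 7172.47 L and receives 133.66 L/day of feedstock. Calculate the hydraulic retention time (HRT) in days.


HRT = V / Q
= 7172.47 / 133.66
= 53.6621 days

53.6621 days


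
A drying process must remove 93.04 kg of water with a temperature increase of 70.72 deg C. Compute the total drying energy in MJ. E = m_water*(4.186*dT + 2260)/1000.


E = m_water * (4.186 * dT + 2260) / 1000
= 93.04 * (4.186 * 70.72 + 2260) / 1000
= 237.8134 MJ

237.8134 MJ


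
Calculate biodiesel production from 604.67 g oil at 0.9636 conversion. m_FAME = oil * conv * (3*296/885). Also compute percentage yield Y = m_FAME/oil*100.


m_FAME = oil * conv * (3 * 296 / 885) = oil * conv * (888/885)
= 604.67 * 0.9636 * 888 / 885
= 584.6351 g
Y = m_FAME / oil * 100 = conv * (888/885) * 100
= 0.9636 * 888 / 885 * 100
= 96.69%

584.6351 g FAME; Y = 96.69%


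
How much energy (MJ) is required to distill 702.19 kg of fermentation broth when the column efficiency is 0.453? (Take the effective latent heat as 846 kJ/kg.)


E = m * 846 / (eta * 1000)
= 702.19 * 846 / (0.453 * 1000)
= 1311.3747 MJ

1311.3747 MJ


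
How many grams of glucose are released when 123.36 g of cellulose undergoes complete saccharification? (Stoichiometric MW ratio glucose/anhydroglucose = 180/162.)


glucose = cellulose * 180/162
= 123.36 * 180/162
= 137.0667 g

137.0667 g


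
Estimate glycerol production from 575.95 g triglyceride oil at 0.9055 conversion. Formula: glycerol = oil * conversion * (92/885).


glycerol = oil * conv * (92/885)
= 575.95 * 0.9055 * 92 / 885
= 54.2148 g

54.2148 g


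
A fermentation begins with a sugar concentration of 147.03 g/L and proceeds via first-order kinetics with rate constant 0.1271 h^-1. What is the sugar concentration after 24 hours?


S = S0 * exp(-k * t)
S = 147.03 * exp(-0.1271 * 24)
S = 6.9604 g/L

6.9604 g/L


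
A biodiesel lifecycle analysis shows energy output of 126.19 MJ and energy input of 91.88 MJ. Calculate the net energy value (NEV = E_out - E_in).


NEV = E_out - E_in
= 126.19 - 91.88
= 34.3100 MJ

34.3100 MJ


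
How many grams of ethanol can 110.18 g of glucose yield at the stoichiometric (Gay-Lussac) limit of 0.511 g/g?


Theoretical ethanol yield: m_EtOH = 0.511 * m_glucose
m_EtOH = 0.511 * 110.18 = 56.3020 g

56.3020 g


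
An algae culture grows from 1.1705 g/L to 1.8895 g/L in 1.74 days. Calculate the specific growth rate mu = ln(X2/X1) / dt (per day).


mu = ln(X2/X1) / dt
= ln(1.8895/1.1705) / 1.74
= 0.2752 per day

0.2752 per day


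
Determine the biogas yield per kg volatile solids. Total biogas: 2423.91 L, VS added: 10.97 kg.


Y = V / VS
= 2423.91 / 10.97
= 220.9581 L/kg VS

220.9581 L/kg VS


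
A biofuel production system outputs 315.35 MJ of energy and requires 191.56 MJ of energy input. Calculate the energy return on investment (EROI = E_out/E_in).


EROI = E_out / E_in
= 315.35 / 191.56
= 1.6462

1.6462


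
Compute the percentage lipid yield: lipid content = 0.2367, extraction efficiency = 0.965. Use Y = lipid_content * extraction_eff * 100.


Y = lipid_content * extraction_eff * 100
= 0.2367 * 0.965 * 100
= 22.8415%

22.8415%


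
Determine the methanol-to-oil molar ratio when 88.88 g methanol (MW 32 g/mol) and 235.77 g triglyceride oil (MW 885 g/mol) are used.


Molar ratio = n_MeOH / n_oil = (MeOH/32) / (oil/885) = (MeOH * 885) / (32 * oil)
= (88.88 * 885) / (32 * 235.77)
= 10.4258

10.4258


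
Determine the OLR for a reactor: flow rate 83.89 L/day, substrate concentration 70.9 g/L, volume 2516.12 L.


OLR = Q * S / V
= 83.89 * 70.9 / 2516.12
= 2.3639 g/L/day

2.3639 g/L/day


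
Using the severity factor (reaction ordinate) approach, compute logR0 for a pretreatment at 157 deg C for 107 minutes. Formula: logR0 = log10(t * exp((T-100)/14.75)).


logR0 = log10(t * exp((T - 100) / 14.75))
= log10(107 * exp((157 - 100) / 14.75))
= 3.7077

3.7077


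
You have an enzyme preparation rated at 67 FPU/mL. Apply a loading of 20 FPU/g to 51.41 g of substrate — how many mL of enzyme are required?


V = dosage * m_sub / activity
V = 20 * 51.41 / 67
V = 15.3463 mL

15.3463 mL


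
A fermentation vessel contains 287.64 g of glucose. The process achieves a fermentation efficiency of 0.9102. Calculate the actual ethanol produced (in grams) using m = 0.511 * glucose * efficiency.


Actual ethanol: m = 0.511 * 287.64 * 0.9102
m = 133.7849 g

133.7849 g


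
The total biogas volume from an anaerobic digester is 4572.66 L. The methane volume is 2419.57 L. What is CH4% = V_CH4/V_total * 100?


CH4% = V_CH4 / V_total * 100
= 2419.57 / 4572.66 * 100
= 52.9138%

52.9138%


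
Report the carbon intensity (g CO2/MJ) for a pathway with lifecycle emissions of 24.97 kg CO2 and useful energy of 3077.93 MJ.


CI = CO2 * 1000 / E
= 24.97 * 1000 / 3077.93
= 8.1126 g CO2/MJ

8.1126 g CO2/MJ


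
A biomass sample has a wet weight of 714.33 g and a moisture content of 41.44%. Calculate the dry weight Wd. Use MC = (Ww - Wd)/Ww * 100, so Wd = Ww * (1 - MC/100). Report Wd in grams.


Wd = Ww * (1 - MC/100)
= 714.33 * (1 - 41.44/100)
= 418.3116 g

418.3116 g


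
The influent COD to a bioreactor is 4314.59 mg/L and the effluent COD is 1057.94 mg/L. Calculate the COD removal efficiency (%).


eta = (COD_in - COD_out) / COD_in * 100
= (4314.59 - 1057.94) / 4314.59 * 100
= 75.4799%

75.4799%


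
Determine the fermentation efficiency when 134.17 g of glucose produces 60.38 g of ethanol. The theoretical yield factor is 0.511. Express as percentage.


Fermentation efficiency = (actual / (0.511 * glucose)) * 100
= (60.38 / (0.511 * 134.17)) * 100
= 88.0677%

88.0677%


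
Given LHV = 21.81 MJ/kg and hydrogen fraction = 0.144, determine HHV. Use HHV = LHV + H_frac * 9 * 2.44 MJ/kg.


HHV = LHV + H_frac * 9 * 2.44
= 21.81 + 0.144 * 9 * 2.44
= 24.9722 MJ/kg

24.9722 MJ/kg


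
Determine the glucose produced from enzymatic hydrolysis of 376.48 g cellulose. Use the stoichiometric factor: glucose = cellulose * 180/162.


glucose = cellulose * 180/162
= 376.48 * 180/162
= 418.3111 g

418.3111 g


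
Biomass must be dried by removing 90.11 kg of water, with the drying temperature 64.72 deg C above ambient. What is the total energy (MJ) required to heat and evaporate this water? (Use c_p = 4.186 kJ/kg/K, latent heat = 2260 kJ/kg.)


E = m_water * (4.186 * dT + 2260) / 1000
= 90.11 * (4.186 * 64.72 + 2260) / 1000
= 228.0610 MJ

228.0610 MJ


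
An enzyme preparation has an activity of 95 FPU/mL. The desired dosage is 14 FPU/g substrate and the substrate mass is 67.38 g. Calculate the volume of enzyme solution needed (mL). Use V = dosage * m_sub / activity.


V = dosage * m_sub / activity
V = 14 * 67.38 / 95
V = 9.9297 mL

9.9297 mL


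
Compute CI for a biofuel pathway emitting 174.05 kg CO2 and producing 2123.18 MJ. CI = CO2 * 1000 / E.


CI = CO2 * 1000 / E
= 174.05 * 1000 / 2123.18
= 81.9761 g CO2/MJ

81.9761 g CO2/MJ


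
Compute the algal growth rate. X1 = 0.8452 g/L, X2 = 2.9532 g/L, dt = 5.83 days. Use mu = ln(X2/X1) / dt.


mu = ln(X2/X1) / dt
= ln(2.9532/0.8452) / 5.83
= 0.2146 per day

0.2146 per day


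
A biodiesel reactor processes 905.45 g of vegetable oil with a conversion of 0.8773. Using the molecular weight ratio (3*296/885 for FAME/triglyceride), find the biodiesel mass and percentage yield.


m_FAME = oil * conv * (3 * 296 / 885) = oil * conv * (888/885)
= 905.45 * 0.8773 * 888 / 885
= 797.0440 g
Y = m_FAME / oil * 100 = conv * (888/885) * 100
= 0.8773 * 888 / 885 * 100
= 88.03%

797.0440 g FAME; Y = 88.03%


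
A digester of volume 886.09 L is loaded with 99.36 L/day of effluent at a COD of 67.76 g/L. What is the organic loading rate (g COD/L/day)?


OLR = Q * S / V
= 99.36 * 67.76 / 886.09
= 7.5981 g/L/day

7.5981 g/L/day


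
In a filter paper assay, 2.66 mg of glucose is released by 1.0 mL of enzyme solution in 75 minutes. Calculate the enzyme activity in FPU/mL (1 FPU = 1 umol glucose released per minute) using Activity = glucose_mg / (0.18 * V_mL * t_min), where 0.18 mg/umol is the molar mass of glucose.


Activity = glucose_mg / (0.18 mg/umol * V_mL * t_min)
= 2.66 / (0.18 * 1.0 * 75)
= 0.1970 FPU/mL

0.1970 FPU/mL


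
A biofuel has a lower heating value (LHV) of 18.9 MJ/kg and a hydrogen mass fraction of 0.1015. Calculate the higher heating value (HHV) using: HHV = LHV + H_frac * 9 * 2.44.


HHV = LHV + H_frac * 9 * 2.44
= 18.9 + 0.1015 * 9 * 2.44
= 21.1289 MJ/kg

21.1289 MJ/kg


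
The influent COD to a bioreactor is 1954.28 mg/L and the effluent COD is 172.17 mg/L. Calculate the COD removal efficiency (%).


eta = (COD_in - COD_out) / COD_in * 100
= (1954.28 - 172.17) / 1954.28 * 100
= 91.1901%

91.1901%


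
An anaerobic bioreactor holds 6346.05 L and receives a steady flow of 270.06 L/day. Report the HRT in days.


HRT = V / Q
= 6346.05 / 270.06
= 23.4987 days

23.4987 days


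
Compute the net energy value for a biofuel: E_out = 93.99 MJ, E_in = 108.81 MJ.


NEV = E_out - E_in
= 93.99 - 108.81
= -14.8200 MJ

-14.8200 MJ


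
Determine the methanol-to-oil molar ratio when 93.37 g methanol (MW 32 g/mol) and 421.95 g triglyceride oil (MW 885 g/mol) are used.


Molar ratio = n_MeOH / n_oil = (MeOH/32) / (oil/885) = (MeOH * 885) / (32 * oil)
= (93.37 * 885) / (32 * 421.95)
= 6.1198

6.1198


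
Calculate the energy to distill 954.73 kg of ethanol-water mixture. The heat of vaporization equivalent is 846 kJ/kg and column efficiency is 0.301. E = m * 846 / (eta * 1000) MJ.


E = m * 846 / (eta * 1000)
= 954.73 * 846 / (0.301 * 1000)
= 2683.3940 MJ

2683.3940 MJ


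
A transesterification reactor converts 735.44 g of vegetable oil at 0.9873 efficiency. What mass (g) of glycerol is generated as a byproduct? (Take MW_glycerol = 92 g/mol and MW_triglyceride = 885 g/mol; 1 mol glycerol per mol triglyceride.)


glycerol = oil * conv * (92/885)
= 735.44 * 0.9873 * 92 / 885
= 75.4816 g

75.4816 g


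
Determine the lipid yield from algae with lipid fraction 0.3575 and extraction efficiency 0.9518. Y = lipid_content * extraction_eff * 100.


Y = lipid_content * extraction_eff * 100
= 0.3575 * 0.9518 * 100
= 34.0268%

34.0268%


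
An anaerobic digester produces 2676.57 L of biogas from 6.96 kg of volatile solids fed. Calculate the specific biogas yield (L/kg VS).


Y = V / VS
= 2676.57 / 6.96
= 384.5647 L/kg VS

384.5647 L/kg VS


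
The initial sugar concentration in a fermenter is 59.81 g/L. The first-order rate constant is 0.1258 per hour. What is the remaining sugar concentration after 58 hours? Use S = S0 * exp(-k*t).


S = S0 * exp(-k * t)
S = 59.81 * exp(-0.1258 * 58)
S = 0.0405 g/L

0.0405 g/L


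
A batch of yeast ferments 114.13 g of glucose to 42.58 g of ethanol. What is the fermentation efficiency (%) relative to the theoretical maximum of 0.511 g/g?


Fermentation efficiency = (actual / (0.511 * glucose)) * 100
= (42.58 / (0.511 * 114.13)) * 100
= 73.0104%

73.0104%


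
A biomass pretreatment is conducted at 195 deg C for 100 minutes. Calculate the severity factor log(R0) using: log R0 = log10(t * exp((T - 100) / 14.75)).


logR0 = log10(t * exp((T - 100) / 14.75))
= log10(100 * exp((195 - 100) / 14.75))
= 4.7972

4.7972


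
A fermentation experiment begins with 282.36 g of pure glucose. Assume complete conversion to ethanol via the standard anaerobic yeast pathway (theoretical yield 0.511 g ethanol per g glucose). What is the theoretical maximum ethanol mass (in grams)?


Theoretical ethanol yield: m_EtOH = 0.511 * m_glucose
m_EtOH = 0.511 * 282.36 = 144.2860 g

144.2860 g


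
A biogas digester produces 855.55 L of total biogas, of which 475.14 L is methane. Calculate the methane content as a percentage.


CH4% = V_CH4 / V_total * 100
= 475.14 / 855.55 * 100
= 55.5362%

55.5362%


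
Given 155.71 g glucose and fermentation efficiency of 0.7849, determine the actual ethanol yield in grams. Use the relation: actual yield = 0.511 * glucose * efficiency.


Actual ethanol: m = 0.511 * 155.71 * 0.7849
m = 62.4528 g

62.4528 g


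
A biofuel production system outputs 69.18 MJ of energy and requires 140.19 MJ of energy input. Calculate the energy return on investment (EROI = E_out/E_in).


EROI = E_out / E_in
= 69.18 / 140.19
= 0.4935

0.4935


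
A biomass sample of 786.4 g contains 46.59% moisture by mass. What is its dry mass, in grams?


Wd = Ww * (1 - MC/100)
= 786.4 * (1 - 46.59/100)
= 420.0162 g

420.0162 g


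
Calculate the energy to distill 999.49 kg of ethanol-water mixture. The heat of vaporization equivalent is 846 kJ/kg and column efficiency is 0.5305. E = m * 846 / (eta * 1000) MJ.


E = m * 846 / (eta * 1000)
= 999.49 * 846 / (0.5305 * 1000)
= 1593.9087 MJ

1593.9087 MJ


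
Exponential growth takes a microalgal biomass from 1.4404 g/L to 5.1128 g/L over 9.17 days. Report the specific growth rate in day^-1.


mu = ln(X2/X1) / dt
= ln(5.1128/1.4404) / 9.17
= 0.1381 per day

0.1381 per day


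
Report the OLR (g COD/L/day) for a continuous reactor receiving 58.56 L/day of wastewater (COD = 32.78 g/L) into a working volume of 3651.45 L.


OLR = Q * S / V
= 58.56 * 32.78 / 3651.45
= 0.5257 g/L/day

0.5257 g/L/day


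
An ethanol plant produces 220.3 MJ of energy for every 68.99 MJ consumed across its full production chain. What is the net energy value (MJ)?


NEV = E_out - E_in
= 220.3 - 68.99
= 151.3100 MJ

151.3100 MJ


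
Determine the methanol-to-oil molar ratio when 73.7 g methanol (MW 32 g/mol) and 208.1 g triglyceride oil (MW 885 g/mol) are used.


Molar ratio = n_MeOH / n_oil = (MeOH/32) / (oil/885) = (MeOH * 885) / (32 * oil)
= (73.7 * 885) / (32 * 208.1)
= 9.7946

9.7946


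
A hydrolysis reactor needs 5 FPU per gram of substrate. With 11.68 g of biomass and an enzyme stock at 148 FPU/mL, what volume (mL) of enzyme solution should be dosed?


V = dosage * m_sub / activity
V = 5 * 11.68 / 148
V = 0.3946 mL

0.3946 mL
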